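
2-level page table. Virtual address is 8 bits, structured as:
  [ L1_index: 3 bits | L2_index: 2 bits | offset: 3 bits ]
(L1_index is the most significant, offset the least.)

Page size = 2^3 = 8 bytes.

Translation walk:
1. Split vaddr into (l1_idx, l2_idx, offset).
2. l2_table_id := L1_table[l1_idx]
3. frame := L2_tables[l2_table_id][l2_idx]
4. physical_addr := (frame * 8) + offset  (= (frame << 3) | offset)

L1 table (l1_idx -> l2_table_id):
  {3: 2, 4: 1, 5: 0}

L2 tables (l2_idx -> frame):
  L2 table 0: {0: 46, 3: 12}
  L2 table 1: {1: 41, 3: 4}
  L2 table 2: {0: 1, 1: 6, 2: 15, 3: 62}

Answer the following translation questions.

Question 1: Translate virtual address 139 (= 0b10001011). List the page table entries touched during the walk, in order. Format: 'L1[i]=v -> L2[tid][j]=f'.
vaddr = 139 = 0b10001011
Split: l1_idx=4, l2_idx=1, offset=3

Answer: L1[4]=1 -> L2[1][1]=41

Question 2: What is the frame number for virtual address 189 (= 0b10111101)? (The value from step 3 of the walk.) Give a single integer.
Answer: 12

Derivation:
vaddr = 189: l1_idx=5, l2_idx=3
L1[5] = 0; L2[0][3] = 12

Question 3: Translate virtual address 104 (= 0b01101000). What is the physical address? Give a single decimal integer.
Answer: 48

Derivation:
vaddr = 104 = 0b01101000
Split: l1_idx=3, l2_idx=1, offset=0
L1[3] = 2
L2[2][1] = 6
paddr = 6 * 8 + 0 = 48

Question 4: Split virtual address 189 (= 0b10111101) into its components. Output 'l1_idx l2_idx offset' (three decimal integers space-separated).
vaddr = 189 = 0b10111101
  top 3 bits -> l1_idx = 5
  next 2 bits -> l2_idx = 3
  bottom 3 bits -> offset = 5

Answer: 5 3 5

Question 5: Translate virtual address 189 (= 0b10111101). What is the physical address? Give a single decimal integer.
vaddr = 189 = 0b10111101
Split: l1_idx=5, l2_idx=3, offset=5
L1[5] = 0
L2[0][3] = 12
paddr = 12 * 8 + 5 = 101

Answer: 101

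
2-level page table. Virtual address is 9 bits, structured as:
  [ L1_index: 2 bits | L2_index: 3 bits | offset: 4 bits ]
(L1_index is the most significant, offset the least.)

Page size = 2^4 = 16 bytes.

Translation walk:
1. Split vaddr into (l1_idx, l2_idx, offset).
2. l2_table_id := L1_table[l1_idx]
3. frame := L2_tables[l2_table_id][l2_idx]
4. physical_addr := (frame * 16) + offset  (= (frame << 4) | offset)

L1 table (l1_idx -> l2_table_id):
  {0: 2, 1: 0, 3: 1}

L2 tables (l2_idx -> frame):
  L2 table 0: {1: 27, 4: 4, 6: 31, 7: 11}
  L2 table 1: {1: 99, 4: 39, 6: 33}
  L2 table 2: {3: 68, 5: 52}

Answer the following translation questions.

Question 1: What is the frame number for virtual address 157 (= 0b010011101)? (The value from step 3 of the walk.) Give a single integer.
vaddr = 157: l1_idx=1, l2_idx=1
L1[1] = 0; L2[0][1] = 27

Answer: 27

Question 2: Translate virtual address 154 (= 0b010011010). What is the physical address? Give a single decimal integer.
Answer: 442

Derivation:
vaddr = 154 = 0b010011010
Split: l1_idx=1, l2_idx=1, offset=10
L1[1] = 0
L2[0][1] = 27
paddr = 27 * 16 + 10 = 442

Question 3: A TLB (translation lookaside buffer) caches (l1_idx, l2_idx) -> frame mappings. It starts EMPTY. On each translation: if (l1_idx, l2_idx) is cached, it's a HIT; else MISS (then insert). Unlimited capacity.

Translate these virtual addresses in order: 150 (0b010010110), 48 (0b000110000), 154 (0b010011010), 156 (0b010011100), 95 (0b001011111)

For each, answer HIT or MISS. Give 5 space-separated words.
Answer: MISS MISS HIT HIT MISS

Derivation:
vaddr=150: (1,1) not in TLB -> MISS, insert
vaddr=48: (0,3) not in TLB -> MISS, insert
vaddr=154: (1,1) in TLB -> HIT
vaddr=156: (1,1) in TLB -> HIT
vaddr=95: (0,5) not in TLB -> MISS, insert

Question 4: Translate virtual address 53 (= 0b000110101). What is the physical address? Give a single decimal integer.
Answer: 1093

Derivation:
vaddr = 53 = 0b000110101
Split: l1_idx=0, l2_idx=3, offset=5
L1[0] = 2
L2[2][3] = 68
paddr = 68 * 16 + 5 = 1093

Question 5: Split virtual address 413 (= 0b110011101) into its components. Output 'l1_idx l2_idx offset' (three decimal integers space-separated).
vaddr = 413 = 0b110011101
  top 2 bits -> l1_idx = 3
  next 3 bits -> l2_idx = 1
  bottom 4 bits -> offset = 13

Answer: 3 1 13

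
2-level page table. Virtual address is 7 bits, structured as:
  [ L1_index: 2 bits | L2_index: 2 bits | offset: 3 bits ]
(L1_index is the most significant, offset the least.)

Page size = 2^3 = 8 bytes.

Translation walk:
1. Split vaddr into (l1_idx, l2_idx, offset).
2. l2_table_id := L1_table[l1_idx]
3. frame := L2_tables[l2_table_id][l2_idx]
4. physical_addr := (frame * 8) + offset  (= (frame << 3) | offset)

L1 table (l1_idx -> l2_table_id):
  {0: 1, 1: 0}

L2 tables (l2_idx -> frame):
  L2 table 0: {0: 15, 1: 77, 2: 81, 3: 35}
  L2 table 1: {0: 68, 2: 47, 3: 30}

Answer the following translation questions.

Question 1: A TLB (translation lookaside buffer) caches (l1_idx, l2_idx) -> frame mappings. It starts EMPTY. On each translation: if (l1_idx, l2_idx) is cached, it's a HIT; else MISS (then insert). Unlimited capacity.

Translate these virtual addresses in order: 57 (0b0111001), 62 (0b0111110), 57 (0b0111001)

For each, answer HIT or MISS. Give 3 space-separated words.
vaddr=57: (1,3) not in TLB -> MISS, insert
vaddr=62: (1,3) in TLB -> HIT
vaddr=57: (1,3) in TLB -> HIT

Answer: MISS HIT HIT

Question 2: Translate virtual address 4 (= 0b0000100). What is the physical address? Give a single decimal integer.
Answer: 548

Derivation:
vaddr = 4 = 0b0000100
Split: l1_idx=0, l2_idx=0, offset=4
L1[0] = 1
L2[1][0] = 68
paddr = 68 * 8 + 4 = 548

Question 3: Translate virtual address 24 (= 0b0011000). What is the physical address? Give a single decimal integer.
vaddr = 24 = 0b0011000
Split: l1_idx=0, l2_idx=3, offset=0
L1[0] = 1
L2[1][3] = 30
paddr = 30 * 8 + 0 = 240

Answer: 240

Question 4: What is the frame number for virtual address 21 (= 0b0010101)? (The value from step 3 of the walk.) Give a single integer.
vaddr = 21: l1_idx=0, l2_idx=2
L1[0] = 1; L2[1][2] = 47

Answer: 47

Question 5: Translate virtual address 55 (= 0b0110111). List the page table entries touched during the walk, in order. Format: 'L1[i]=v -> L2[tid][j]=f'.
Answer: L1[1]=0 -> L2[0][2]=81

Derivation:
vaddr = 55 = 0b0110111
Split: l1_idx=1, l2_idx=2, offset=7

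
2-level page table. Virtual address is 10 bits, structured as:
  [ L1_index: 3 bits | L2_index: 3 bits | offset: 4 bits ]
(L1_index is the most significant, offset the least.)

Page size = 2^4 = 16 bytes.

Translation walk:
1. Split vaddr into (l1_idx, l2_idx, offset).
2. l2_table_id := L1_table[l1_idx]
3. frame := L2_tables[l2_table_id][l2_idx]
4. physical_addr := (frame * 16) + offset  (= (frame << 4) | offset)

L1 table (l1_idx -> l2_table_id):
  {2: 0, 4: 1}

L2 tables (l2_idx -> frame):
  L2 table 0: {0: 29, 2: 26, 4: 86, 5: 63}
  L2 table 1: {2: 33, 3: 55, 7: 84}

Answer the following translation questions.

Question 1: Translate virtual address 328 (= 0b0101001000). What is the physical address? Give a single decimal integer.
vaddr = 328 = 0b0101001000
Split: l1_idx=2, l2_idx=4, offset=8
L1[2] = 0
L2[0][4] = 86
paddr = 86 * 16 + 8 = 1384

Answer: 1384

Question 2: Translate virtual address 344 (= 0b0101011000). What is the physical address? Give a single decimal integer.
vaddr = 344 = 0b0101011000
Split: l1_idx=2, l2_idx=5, offset=8
L1[2] = 0
L2[0][5] = 63
paddr = 63 * 16 + 8 = 1016

Answer: 1016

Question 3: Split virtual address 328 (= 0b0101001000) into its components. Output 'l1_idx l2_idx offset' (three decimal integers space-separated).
Answer: 2 4 8

Derivation:
vaddr = 328 = 0b0101001000
  top 3 bits -> l1_idx = 2
  next 3 bits -> l2_idx = 4
  bottom 4 bits -> offset = 8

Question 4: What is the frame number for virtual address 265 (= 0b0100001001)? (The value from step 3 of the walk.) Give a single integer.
Answer: 29

Derivation:
vaddr = 265: l1_idx=2, l2_idx=0
L1[2] = 0; L2[0][0] = 29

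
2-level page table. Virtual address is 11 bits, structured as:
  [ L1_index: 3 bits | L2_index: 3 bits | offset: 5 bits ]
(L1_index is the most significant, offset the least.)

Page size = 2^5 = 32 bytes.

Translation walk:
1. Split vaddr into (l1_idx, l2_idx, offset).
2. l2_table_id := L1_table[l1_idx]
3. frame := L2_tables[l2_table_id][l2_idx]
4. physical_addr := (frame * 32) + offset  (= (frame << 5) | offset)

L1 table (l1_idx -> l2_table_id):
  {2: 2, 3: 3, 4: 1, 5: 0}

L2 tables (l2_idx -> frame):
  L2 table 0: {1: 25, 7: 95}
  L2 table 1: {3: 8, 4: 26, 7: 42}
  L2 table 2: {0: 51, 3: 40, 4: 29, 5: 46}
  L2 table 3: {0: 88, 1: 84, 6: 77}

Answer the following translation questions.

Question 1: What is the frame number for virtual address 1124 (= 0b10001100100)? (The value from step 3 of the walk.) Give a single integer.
Answer: 8

Derivation:
vaddr = 1124: l1_idx=4, l2_idx=3
L1[4] = 1; L2[1][3] = 8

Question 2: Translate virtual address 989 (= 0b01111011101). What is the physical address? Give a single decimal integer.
Answer: 2493

Derivation:
vaddr = 989 = 0b01111011101
Split: l1_idx=3, l2_idx=6, offset=29
L1[3] = 3
L2[3][6] = 77
paddr = 77 * 32 + 29 = 2493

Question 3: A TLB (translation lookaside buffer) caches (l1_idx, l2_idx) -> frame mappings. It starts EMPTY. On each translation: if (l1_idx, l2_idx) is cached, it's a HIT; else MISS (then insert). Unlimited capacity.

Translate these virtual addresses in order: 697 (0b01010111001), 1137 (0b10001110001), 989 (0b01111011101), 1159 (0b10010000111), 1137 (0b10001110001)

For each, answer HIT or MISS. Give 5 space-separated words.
Answer: MISS MISS MISS MISS HIT

Derivation:
vaddr=697: (2,5) not in TLB -> MISS, insert
vaddr=1137: (4,3) not in TLB -> MISS, insert
vaddr=989: (3,6) not in TLB -> MISS, insert
vaddr=1159: (4,4) not in TLB -> MISS, insert
vaddr=1137: (4,3) in TLB -> HIT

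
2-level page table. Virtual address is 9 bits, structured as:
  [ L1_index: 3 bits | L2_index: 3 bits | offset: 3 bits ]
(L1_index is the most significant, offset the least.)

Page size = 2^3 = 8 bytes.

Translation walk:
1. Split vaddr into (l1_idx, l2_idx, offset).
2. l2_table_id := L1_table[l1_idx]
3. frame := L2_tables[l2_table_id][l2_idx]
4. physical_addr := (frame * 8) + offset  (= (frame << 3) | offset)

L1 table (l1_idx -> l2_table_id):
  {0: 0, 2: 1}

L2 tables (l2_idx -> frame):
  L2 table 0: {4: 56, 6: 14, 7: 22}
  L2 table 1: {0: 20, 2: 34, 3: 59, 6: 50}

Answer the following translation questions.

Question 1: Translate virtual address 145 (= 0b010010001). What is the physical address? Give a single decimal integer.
vaddr = 145 = 0b010010001
Split: l1_idx=2, l2_idx=2, offset=1
L1[2] = 1
L2[1][2] = 34
paddr = 34 * 8 + 1 = 273

Answer: 273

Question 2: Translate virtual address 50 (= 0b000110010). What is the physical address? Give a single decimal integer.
vaddr = 50 = 0b000110010
Split: l1_idx=0, l2_idx=6, offset=2
L1[0] = 0
L2[0][6] = 14
paddr = 14 * 8 + 2 = 114

Answer: 114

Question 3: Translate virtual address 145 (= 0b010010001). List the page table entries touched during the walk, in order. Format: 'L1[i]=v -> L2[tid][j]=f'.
Answer: L1[2]=1 -> L2[1][2]=34

Derivation:
vaddr = 145 = 0b010010001
Split: l1_idx=2, l2_idx=2, offset=1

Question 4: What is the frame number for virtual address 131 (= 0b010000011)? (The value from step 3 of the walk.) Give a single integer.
Answer: 20

Derivation:
vaddr = 131: l1_idx=2, l2_idx=0
L1[2] = 1; L2[1][0] = 20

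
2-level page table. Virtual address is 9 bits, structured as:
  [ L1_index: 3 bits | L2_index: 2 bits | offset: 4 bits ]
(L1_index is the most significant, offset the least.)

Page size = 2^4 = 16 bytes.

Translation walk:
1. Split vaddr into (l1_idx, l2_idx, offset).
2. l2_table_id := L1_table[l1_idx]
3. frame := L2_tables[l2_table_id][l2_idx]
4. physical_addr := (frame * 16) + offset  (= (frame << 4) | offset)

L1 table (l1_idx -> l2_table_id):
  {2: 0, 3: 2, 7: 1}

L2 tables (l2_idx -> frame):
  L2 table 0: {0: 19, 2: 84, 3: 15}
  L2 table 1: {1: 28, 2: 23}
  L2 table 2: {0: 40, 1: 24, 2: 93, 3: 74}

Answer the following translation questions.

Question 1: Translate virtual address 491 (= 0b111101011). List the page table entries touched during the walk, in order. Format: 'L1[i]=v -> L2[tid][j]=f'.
vaddr = 491 = 0b111101011
Split: l1_idx=7, l2_idx=2, offset=11

Answer: L1[7]=1 -> L2[1][2]=23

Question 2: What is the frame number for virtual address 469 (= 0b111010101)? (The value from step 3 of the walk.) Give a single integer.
Answer: 28

Derivation:
vaddr = 469: l1_idx=7, l2_idx=1
L1[7] = 1; L2[1][1] = 28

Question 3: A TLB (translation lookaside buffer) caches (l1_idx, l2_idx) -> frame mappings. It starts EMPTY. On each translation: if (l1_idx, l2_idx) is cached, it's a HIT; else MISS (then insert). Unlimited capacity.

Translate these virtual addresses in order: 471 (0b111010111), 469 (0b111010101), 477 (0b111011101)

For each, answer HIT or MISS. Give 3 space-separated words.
vaddr=471: (7,1) not in TLB -> MISS, insert
vaddr=469: (7,1) in TLB -> HIT
vaddr=477: (7,1) in TLB -> HIT

Answer: MISS HIT HIT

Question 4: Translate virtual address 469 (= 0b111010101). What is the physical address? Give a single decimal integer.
Answer: 453

Derivation:
vaddr = 469 = 0b111010101
Split: l1_idx=7, l2_idx=1, offset=5
L1[7] = 1
L2[1][1] = 28
paddr = 28 * 16 + 5 = 453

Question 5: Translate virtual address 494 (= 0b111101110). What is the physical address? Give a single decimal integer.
vaddr = 494 = 0b111101110
Split: l1_idx=7, l2_idx=2, offset=14
L1[7] = 1
L2[1][2] = 23
paddr = 23 * 16 + 14 = 382

Answer: 382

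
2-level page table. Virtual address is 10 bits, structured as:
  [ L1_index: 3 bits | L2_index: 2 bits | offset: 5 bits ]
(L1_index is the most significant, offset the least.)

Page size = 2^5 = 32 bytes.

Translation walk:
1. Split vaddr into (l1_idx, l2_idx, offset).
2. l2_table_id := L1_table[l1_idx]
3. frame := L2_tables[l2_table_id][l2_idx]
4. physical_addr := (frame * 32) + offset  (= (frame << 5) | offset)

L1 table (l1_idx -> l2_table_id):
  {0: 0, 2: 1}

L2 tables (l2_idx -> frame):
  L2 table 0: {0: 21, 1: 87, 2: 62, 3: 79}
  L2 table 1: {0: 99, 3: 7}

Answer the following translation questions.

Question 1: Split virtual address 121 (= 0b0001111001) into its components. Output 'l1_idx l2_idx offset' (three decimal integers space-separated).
vaddr = 121 = 0b0001111001
  top 3 bits -> l1_idx = 0
  next 2 bits -> l2_idx = 3
  bottom 5 bits -> offset = 25

Answer: 0 3 25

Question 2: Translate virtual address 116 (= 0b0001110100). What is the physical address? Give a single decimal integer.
Answer: 2548

Derivation:
vaddr = 116 = 0b0001110100
Split: l1_idx=0, l2_idx=3, offset=20
L1[0] = 0
L2[0][3] = 79
paddr = 79 * 32 + 20 = 2548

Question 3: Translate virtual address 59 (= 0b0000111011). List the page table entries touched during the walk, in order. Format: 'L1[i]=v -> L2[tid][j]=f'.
Answer: L1[0]=0 -> L2[0][1]=87

Derivation:
vaddr = 59 = 0b0000111011
Split: l1_idx=0, l2_idx=1, offset=27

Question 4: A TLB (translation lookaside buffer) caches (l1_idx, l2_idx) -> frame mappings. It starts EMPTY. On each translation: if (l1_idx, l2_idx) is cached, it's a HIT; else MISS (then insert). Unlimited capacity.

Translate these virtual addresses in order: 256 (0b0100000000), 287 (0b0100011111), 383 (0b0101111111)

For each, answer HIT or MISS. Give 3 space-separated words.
Answer: MISS HIT MISS

Derivation:
vaddr=256: (2,0) not in TLB -> MISS, insert
vaddr=287: (2,0) in TLB -> HIT
vaddr=383: (2,3) not in TLB -> MISS, insert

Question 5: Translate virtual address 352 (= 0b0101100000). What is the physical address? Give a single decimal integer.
Answer: 224

Derivation:
vaddr = 352 = 0b0101100000
Split: l1_idx=2, l2_idx=3, offset=0
L1[2] = 1
L2[1][3] = 7
paddr = 7 * 32 + 0 = 224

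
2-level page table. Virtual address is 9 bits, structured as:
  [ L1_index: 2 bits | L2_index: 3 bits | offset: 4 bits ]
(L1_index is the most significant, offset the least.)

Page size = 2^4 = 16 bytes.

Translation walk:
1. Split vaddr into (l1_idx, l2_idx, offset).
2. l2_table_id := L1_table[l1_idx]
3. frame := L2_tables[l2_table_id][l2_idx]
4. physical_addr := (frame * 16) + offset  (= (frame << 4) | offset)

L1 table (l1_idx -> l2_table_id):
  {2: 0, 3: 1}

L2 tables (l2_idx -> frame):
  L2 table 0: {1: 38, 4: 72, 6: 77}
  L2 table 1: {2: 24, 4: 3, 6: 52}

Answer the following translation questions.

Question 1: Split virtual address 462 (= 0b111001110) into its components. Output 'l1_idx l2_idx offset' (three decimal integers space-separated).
Answer: 3 4 14

Derivation:
vaddr = 462 = 0b111001110
  top 2 bits -> l1_idx = 3
  next 3 bits -> l2_idx = 4
  bottom 4 bits -> offset = 14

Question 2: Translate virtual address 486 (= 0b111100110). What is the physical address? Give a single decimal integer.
vaddr = 486 = 0b111100110
Split: l1_idx=3, l2_idx=6, offset=6
L1[3] = 1
L2[1][6] = 52
paddr = 52 * 16 + 6 = 838

Answer: 838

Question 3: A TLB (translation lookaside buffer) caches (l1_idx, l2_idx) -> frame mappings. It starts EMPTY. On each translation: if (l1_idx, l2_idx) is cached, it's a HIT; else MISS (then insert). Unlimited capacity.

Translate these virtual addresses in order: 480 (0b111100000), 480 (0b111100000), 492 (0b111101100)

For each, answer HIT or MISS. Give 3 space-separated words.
vaddr=480: (3,6) not in TLB -> MISS, insert
vaddr=480: (3,6) in TLB -> HIT
vaddr=492: (3,6) in TLB -> HIT

Answer: MISS HIT HIT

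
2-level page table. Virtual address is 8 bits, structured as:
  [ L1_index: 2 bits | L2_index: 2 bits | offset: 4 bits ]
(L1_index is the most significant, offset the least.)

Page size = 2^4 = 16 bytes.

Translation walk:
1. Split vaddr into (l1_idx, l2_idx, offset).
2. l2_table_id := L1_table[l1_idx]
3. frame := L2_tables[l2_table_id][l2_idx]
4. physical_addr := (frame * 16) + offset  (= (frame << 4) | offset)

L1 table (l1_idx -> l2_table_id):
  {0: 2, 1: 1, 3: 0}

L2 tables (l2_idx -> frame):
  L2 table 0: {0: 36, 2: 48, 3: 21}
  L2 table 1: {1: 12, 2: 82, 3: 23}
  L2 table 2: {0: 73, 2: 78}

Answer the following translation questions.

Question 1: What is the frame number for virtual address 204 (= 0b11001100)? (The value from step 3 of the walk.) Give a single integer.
Answer: 36

Derivation:
vaddr = 204: l1_idx=3, l2_idx=0
L1[3] = 0; L2[0][0] = 36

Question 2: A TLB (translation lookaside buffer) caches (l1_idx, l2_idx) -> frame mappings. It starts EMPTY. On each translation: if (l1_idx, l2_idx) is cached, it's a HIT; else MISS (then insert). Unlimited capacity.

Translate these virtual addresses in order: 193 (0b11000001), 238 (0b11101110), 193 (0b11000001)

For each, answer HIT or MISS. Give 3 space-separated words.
Answer: MISS MISS HIT

Derivation:
vaddr=193: (3,0) not in TLB -> MISS, insert
vaddr=238: (3,2) not in TLB -> MISS, insert
vaddr=193: (3,0) in TLB -> HIT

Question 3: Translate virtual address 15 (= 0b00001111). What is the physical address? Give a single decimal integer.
vaddr = 15 = 0b00001111
Split: l1_idx=0, l2_idx=0, offset=15
L1[0] = 2
L2[2][0] = 73
paddr = 73 * 16 + 15 = 1183

Answer: 1183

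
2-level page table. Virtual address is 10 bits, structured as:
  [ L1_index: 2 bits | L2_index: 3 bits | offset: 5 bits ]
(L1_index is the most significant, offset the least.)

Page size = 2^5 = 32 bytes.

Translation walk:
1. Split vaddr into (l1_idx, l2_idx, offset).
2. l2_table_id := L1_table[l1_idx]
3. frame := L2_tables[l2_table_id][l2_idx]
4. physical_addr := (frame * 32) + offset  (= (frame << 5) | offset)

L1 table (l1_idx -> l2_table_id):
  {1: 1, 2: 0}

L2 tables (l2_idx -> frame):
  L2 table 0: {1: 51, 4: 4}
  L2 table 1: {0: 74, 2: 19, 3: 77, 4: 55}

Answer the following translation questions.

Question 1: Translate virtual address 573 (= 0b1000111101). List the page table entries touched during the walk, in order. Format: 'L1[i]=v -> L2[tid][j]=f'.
vaddr = 573 = 0b1000111101
Split: l1_idx=2, l2_idx=1, offset=29

Answer: L1[2]=0 -> L2[0][1]=51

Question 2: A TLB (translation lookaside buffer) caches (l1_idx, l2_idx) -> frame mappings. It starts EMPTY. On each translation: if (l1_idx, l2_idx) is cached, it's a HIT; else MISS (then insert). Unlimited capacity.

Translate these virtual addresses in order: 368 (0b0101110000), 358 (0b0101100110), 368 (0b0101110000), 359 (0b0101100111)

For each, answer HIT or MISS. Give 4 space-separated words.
vaddr=368: (1,3) not in TLB -> MISS, insert
vaddr=358: (1,3) in TLB -> HIT
vaddr=368: (1,3) in TLB -> HIT
vaddr=359: (1,3) in TLB -> HIT

Answer: MISS HIT HIT HIT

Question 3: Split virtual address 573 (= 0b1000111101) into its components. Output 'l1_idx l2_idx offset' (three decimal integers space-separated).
vaddr = 573 = 0b1000111101
  top 2 bits -> l1_idx = 2
  next 3 bits -> l2_idx = 1
  bottom 5 bits -> offset = 29

Answer: 2 1 29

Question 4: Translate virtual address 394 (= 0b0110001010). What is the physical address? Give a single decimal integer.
vaddr = 394 = 0b0110001010
Split: l1_idx=1, l2_idx=4, offset=10
L1[1] = 1
L2[1][4] = 55
paddr = 55 * 32 + 10 = 1770

Answer: 1770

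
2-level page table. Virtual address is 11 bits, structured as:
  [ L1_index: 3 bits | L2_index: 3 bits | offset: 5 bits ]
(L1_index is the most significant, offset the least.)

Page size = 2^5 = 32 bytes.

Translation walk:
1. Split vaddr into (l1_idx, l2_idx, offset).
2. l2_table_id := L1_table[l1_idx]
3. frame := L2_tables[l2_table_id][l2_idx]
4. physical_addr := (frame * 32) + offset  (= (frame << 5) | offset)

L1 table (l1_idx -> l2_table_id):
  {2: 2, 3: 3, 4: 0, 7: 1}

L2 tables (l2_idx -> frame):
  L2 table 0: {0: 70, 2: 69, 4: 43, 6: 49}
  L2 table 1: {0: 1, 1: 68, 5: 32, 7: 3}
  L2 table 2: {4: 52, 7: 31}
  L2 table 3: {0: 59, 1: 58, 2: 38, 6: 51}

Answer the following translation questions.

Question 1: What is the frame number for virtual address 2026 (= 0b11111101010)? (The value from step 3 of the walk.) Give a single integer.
Answer: 3

Derivation:
vaddr = 2026: l1_idx=7, l2_idx=7
L1[7] = 1; L2[1][7] = 3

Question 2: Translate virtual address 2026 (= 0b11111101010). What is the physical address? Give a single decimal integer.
vaddr = 2026 = 0b11111101010
Split: l1_idx=7, l2_idx=7, offset=10
L1[7] = 1
L2[1][7] = 3
paddr = 3 * 32 + 10 = 106

Answer: 106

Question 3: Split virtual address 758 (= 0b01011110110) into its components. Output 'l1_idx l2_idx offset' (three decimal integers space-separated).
vaddr = 758 = 0b01011110110
  top 3 bits -> l1_idx = 2
  next 3 bits -> l2_idx = 7
  bottom 5 bits -> offset = 22

Answer: 2 7 22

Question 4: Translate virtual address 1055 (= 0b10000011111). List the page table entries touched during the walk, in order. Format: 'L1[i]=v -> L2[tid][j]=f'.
Answer: L1[4]=0 -> L2[0][0]=70

Derivation:
vaddr = 1055 = 0b10000011111
Split: l1_idx=4, l2_idx=0, offset=31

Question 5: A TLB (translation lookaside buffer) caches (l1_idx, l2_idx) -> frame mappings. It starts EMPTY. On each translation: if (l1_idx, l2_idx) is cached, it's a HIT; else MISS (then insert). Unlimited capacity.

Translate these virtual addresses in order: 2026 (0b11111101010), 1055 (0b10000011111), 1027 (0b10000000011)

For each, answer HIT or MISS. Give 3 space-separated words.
Answer: MISS MISS HIT

Derivation:
vaddr=2026: (7,7) not in TLB -> MISS, insert
vaddr=1055: (4,0) not in TLB -> MISS, insert
vaddr=1027: (4,0) in TLB -> HIT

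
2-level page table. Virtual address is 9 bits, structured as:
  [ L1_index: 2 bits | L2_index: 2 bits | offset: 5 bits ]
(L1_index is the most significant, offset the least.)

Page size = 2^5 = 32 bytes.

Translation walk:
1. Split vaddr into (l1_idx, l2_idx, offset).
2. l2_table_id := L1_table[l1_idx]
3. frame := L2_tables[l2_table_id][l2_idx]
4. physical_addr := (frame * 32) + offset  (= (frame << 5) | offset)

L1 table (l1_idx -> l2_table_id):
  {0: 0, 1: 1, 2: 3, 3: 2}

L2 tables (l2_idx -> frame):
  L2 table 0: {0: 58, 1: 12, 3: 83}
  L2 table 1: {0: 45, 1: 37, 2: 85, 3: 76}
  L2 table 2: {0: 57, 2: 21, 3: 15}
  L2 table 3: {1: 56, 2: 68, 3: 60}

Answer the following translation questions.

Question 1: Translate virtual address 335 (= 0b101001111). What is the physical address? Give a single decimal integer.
Answer: 2191

Derivation:
vaddr = 335 = 0b101001111
Split: l1_idx=2, l2_idx=2, offset=15
L1[2] = 3
L2[3][2] = 68
paddr = 68 * 32 + 15 = 2191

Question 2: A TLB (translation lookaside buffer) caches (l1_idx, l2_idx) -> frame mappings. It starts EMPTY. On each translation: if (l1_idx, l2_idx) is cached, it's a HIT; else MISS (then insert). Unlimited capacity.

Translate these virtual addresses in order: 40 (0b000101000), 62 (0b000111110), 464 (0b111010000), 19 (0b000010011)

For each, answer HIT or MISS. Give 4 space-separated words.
vaddr=40: (0,1) not in TLB -> MISS, insert
vaddr=62: (0,1) in TLB -> HIT
vaddr=464: (3,2) not in TLB -> MISS, insert
vaddr=19: (0,0) not in TLB -> MISS, insert

Answer: MISS HIT MISS MISS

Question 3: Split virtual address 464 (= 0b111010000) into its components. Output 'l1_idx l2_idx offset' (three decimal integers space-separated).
vaddr = 464 = 0b111010000
  top 2 bits -> l1_idx = 3
  next 2 bits -> l2_idx = 2
  bottom 5 bits -> offset = 16

Answer: 3 2 16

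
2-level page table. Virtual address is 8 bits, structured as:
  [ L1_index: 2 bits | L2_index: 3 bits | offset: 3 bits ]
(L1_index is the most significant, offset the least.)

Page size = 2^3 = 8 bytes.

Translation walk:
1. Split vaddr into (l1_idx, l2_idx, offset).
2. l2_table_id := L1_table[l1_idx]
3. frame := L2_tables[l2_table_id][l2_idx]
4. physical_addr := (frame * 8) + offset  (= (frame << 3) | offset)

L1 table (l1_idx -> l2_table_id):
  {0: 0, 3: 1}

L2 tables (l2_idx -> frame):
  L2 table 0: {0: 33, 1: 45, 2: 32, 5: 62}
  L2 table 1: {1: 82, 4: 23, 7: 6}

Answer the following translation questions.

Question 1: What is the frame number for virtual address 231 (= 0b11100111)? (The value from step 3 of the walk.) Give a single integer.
vaddr = 231: l1_idx=3, l2_idx=4
L1[3] = 1; L2[1][4] = 23

Answer: 23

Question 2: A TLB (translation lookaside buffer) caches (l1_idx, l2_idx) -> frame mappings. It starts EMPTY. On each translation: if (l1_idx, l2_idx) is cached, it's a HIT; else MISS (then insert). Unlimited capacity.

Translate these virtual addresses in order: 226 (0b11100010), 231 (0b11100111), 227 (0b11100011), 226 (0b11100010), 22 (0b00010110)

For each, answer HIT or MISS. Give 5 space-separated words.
Answer: MISS HIT HIT HIT MISS

Derivation:
vaddr=226: (3,4) not in TLB -> MISS, insert
vaddr=231: (3,4) in TLB -> HIT
vaddr=227: (3,4) in TLB -> HIT
vaddr=226: (3,4) in TLB -> HIT
vaddr=22: (0,2) not in TLB -> MISS, insert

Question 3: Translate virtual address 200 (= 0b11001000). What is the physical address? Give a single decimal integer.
vaddr = 200 = 0b11001000
Split: l1_idx=3, l2_idx=1, offset=0
L1[3] = 1
L2[1][1] = 82
paddr = 82 * 8 + 0 = 656

Answer: 656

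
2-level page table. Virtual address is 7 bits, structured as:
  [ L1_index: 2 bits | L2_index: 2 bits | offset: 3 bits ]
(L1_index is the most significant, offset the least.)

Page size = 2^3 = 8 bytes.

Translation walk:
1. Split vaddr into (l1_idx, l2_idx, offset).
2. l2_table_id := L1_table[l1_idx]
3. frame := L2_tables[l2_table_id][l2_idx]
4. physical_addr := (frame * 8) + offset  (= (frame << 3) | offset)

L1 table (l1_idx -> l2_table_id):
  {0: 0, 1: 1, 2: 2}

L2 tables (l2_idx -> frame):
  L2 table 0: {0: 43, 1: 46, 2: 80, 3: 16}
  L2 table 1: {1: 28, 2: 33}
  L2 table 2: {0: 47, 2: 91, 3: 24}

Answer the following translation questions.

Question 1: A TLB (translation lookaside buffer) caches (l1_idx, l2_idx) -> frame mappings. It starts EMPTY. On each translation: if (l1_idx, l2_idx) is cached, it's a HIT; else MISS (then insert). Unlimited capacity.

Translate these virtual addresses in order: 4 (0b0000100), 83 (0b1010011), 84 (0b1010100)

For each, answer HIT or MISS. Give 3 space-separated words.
Answer: MISS MISS HIT

Derivation:
vaddr=4: (0,0) not in TLB -> MISS, insert
vaddr=83: (2,2) not in TLB -> MISS, insert
vaddr=84: (2,2) in TLB -> HIT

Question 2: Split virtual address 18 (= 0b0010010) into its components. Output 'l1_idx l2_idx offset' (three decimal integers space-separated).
vaddr = 18 = 0b0010010
  top 2 bits -> l1_idx = 0
  next 2 bits -> l2_idx = 2
  bottom 3 bits -> offset = 2

Answer: 0 2 2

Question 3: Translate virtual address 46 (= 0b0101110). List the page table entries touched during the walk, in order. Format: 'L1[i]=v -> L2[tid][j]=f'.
vaddr = 46 = 0b0101110
Split: l1_idx=1, l2_idx=1, offset=6

Answer: L1[1]=1 -> L2[1][1]=28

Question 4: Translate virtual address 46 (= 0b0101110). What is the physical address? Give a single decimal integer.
Answer: 230

Derivation:
vaddr = 46 = 0b0101110
Split: l1_idx=1, l2_idx=1, offset=6
L1[1] = 1
L2[1][1] = 28
paddr = 28 * 8 + 6 = 230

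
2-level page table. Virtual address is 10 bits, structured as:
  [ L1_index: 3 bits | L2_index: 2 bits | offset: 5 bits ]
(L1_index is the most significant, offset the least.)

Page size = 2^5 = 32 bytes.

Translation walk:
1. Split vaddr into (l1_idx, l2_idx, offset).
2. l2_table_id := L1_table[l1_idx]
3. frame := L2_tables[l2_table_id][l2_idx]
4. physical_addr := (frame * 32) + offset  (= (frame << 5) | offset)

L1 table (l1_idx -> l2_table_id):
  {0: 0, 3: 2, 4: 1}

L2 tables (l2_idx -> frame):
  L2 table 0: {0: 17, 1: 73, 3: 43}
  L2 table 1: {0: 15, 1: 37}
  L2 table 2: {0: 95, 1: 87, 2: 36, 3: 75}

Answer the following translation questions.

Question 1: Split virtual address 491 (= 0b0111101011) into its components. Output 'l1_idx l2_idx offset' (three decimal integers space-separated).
vaddr = 491 = 0b0111101011
  top 3 bits -> l1_idx = 3
  next 2 bits -> l2_idx = 3
  bottom 5 bits -> offset = 11

Answer: 3 3 11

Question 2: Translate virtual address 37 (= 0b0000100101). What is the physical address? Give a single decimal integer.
Answer: 2341

Derivation:
vaddr = 37 = 0b0000100101
Split: l1_idx=0, l2_idx=1, offset=5
L1[0] = 0
L2[0][1] = 73
paddr = 73 * 32 + 5 = 2341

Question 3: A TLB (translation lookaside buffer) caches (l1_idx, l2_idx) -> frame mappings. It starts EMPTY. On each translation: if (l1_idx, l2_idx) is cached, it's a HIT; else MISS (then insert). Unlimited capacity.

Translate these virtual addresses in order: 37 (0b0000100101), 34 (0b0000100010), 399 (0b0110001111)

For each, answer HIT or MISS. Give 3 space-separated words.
Answer: MISS HIT MISS

Derivation:
vaddr=37: (0,1) not in TLB -> MISS, insert
vaddr=34: (0,1) in TLB -> HIT
vaddr=399: (3,0) not in TLB -> MISS, insert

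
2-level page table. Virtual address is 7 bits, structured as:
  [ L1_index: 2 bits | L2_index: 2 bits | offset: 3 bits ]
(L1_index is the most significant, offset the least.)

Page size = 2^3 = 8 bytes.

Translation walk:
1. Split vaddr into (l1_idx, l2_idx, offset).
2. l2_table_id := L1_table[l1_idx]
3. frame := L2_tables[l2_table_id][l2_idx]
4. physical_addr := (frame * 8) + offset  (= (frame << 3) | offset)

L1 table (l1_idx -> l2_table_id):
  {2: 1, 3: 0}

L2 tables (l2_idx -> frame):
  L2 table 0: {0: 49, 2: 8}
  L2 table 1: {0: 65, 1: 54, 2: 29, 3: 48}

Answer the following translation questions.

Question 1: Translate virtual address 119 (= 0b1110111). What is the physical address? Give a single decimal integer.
Answer: 71

Derivation:
vaddr = 119 = 0b1110111
Split: l1_idx=3, l2_idx=2, offset=7
L1[3] = 0
L2[0][2] = 8
paddr = 8 * 8 + 7 = 71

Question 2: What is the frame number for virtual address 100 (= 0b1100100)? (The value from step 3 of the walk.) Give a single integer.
Answer: 49

Derivation:
vaddr = 100: l1_idx=3, l2_idx=0
L1[3] = 0; L2[0][0] = 49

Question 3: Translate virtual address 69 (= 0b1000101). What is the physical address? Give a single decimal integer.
vaddr = 69 = 0b1000101
Split: l1_idx=2, l2_idx=0, offset=5
L1[2] = 1
L2[1][0] = 65
paddr = 65 * 8 + 5 = 525

Answer: 525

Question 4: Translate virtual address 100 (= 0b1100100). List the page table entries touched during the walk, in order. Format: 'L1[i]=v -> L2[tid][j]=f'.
vaddr = 100 = 0b1100100
Split: l1_idx=3, l2_idx=0, offset=4

Answer: L1[3]=0 -> L2[0][0]=49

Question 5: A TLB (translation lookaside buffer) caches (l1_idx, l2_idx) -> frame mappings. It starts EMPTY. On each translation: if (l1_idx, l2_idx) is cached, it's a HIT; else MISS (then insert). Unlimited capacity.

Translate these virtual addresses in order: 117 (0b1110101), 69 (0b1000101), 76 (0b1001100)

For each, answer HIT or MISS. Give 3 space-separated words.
Answer: MISS MISS MISS

Derivation:
vaddr=117: (3,2) not in TLB -> MISS, insert
vaddr=69: (2,0) not in TLB -> MISS, insert
vaddr=76: (2,1) not in TLB -> MISS, insert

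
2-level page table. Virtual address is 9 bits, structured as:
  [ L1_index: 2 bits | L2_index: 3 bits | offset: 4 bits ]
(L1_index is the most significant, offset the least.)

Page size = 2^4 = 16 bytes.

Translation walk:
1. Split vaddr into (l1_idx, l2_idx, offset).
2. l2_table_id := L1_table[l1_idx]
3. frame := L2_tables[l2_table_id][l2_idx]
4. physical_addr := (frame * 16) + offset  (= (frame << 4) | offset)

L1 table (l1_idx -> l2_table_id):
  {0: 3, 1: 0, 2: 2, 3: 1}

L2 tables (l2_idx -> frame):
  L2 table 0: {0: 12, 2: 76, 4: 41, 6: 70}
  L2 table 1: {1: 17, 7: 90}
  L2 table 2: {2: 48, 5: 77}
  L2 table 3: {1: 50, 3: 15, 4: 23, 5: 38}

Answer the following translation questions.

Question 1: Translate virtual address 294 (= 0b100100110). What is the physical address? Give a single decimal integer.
Answer: 774

Derivation:
vaddr = 294 = 0b100100110
Split: l1_idx=2, l2_idx=2, offset=6
L1[2] = 2
L2[2][2] = 48
paddr = 48 * 16 + 6 = 774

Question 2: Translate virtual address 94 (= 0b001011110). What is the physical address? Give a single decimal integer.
vaddr = 94 = 0b001011110
Split: l1_idx=0, l2_idx=5, offset=14
L1[0] = 3
L2[3][5] = 38
paddr = 38 * 16 + 14 = 622

Answer: 622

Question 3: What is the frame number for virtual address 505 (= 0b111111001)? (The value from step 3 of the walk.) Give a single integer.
vaddr = 505: l1_idx=3, l2_idx=7
L1[3] = 1; L2[1][7] = 90

Answer: 90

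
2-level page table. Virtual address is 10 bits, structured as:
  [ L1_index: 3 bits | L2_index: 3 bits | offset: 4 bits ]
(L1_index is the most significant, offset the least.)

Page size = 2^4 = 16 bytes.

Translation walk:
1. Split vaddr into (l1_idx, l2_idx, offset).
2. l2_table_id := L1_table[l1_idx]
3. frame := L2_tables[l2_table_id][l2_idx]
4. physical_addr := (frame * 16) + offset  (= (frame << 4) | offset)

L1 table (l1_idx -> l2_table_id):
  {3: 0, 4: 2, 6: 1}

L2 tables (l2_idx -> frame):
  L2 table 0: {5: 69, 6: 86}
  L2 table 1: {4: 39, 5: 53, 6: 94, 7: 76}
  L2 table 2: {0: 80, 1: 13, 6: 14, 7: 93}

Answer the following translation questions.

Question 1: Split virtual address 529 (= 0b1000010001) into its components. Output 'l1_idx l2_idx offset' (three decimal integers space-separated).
vaddr = 529 = 0b1000010001
  top 3 bits -> l1_idx = 4
  next 3 bits -> l2_idx = 1
  bottom 4 bits -> offset = 1

Answer: 4 1 1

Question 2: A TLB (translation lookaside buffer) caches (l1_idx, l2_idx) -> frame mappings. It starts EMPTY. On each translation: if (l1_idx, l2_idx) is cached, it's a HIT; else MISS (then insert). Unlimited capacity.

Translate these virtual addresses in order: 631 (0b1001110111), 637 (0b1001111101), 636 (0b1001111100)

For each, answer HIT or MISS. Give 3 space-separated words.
Answer: MISS HIT HIT

Derivation:
vaddr=631: (4,7) not in TLB -> MISS, insert
vaddr=637: (4,7) in TLB -> HIT
vaddr=636: (4,7) in TLB -> HIT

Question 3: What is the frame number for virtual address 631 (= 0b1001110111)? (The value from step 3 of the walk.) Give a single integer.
vaddr = 631: l1_idx=4, l2_idx=7
L1[4] = 2; L2[2][7] = 93

Answer: 93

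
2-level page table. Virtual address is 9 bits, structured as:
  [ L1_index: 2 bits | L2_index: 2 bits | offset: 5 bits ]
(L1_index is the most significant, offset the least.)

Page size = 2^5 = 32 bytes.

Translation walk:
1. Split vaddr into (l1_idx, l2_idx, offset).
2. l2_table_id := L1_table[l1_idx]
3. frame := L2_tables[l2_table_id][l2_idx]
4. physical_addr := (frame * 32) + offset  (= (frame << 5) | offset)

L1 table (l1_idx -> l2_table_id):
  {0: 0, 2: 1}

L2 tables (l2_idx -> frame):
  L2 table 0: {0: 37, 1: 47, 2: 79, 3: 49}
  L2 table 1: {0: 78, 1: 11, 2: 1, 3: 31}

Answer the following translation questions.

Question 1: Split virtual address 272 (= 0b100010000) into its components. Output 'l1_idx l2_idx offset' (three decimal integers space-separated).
vaddr = 272 = 0b100010000
  top 2 bits -> l1_idx = 2
  next 2 bits -> l2_idx = 0
  bottom 5 bits -> offset = 16

Answer: 2 0 16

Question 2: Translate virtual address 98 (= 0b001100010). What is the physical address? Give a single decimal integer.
Answer: 1570

Derivation:
vaddr = 98 = 0b001100010
Split: l1_idx=0, l2_idx=3, offset=2
L1[0] = 0
L2[0][3] = 49
paddr = 49 * 32 + 2 = 1570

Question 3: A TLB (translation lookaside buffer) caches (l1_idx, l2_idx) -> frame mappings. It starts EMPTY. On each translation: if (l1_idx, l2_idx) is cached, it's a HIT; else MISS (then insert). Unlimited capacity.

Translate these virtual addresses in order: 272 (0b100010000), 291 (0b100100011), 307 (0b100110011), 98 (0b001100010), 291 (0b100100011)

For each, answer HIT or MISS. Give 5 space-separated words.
Answer: MISS MISS HIT MISS HIT

Derivation:
vaddr=272: (2,0) not in TLB -> MISS, insert
vaddr=291: (2,1) not in TLB -> MISS, insert
vaddr=307: (2,1) in TLB -> HIT
vaddr=98: (0,3) not in TLB -> MISS, insert
vaddr=291: (2,1) in TLB -> HIT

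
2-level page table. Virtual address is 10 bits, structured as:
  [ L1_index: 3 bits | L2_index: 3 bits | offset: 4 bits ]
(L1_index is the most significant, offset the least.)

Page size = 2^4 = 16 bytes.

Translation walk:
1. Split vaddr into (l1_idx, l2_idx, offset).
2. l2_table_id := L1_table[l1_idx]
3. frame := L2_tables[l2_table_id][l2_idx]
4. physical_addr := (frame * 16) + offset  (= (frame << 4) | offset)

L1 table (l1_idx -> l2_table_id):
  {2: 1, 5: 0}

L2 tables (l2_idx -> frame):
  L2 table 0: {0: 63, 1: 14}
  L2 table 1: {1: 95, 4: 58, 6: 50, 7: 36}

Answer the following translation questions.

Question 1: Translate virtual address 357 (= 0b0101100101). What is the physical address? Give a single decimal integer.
Answer: 805

Derivation:
vaddr = 357 = 0b0101100101
Split: l1_idx=2, l2_idx=6, offset=5
L1[2] = 1
L2[1][6] = 50
paddr = 50 * 16 + 5 = 805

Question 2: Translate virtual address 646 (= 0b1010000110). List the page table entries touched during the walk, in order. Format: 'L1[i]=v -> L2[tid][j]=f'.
Answer: L1[5]=0 -> L2[0][0]=63

Derivation:
vaddr = 646 = 0b1010000110
Split: l1_idx=5, l2_idx=0, offset=6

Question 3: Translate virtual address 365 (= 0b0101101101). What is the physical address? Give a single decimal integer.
Answer: 813

Derivation:
vaddr = 365 = 0b0101101101
Split: l1_idx=2, l2_idx=6, offset=13
L1[2] = 1
L2[1][6] = 50
paddr = 50 * 16 + 13 = 813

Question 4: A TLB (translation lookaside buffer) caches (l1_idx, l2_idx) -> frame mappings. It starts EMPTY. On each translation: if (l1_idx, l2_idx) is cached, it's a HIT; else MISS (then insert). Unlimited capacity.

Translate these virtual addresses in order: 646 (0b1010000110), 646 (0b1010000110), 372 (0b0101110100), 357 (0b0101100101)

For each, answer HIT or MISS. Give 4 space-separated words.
Answer: MISS HIT MISS MISS

Derivation:
vaddr=646: (5,0) not in TLB -> MISS, insert
vaddr=646: (5,0) in TLB -> HIT
vaddr=372: (2,7) not in TLB -> MISS, insert
vaddr=357: (2,6) not in TLB -> MISS, insert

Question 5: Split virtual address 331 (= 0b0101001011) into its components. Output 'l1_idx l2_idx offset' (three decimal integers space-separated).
vaddr = 331 = 0b0101001011
  top 3 bits -> l1_idx = 2
  next 3 bits -> l2_idx = 4
  bottom 4 bits -> offset = 11

Answer: 2 4 11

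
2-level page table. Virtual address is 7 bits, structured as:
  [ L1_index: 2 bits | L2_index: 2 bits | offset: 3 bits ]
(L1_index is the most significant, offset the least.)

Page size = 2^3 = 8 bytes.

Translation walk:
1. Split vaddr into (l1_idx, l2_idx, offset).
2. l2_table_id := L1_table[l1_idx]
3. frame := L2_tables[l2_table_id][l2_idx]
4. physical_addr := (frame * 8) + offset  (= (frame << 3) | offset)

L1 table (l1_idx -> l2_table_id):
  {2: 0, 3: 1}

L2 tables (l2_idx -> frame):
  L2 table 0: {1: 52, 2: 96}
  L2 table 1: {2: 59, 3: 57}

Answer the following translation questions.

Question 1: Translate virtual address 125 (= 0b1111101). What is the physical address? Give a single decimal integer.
vaddr = 125 = 0b1111101
Split: l1_idx=3, l2_idx=3, offset=5
L1[3] = 1
L2[1][3] = 57
paddr = 57 * 8 + 5 = 461

Answer: 461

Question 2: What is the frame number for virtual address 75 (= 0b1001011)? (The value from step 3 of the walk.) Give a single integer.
vaddr = 75: l1_idx=2, l2_idx=1
L1[2] = 0; L2[0][1] = 52

Answer: 52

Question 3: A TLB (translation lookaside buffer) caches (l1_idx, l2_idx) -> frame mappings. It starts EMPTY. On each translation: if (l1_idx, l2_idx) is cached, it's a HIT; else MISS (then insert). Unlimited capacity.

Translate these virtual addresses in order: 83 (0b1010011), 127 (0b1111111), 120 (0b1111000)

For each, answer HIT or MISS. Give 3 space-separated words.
Answer: MISS MISS HIT

Derivation:
vaddr=83: (2,2) not in TLB -> MISS, insert
vaddr=127: (3,3) not in TLB -> MISS, insert
vaddr=120: (3,3) in TLB -> HIT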